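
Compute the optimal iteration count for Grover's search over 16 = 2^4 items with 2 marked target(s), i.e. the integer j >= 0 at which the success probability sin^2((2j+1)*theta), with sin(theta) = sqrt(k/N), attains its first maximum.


After j Grover iterations the success probability is P(j) = sin^2((2j+1)*theta), where sin(theta) = sqrt(k/N).
N = 2^4 = 16, k = 2
sin(theta) = sqrt(k/N) = 0.3535533906
theta = arcsin(sqrt(k/N)) = 0.3613671239 rad
P(j) reaches its first maximum when (2j+1)*theta is as close as possible to pi/2, i.e. j = round(pi/(4*theta) - 1/2).
pi/(4*theta) - 1/2 = 1.6734
(For comparison, the common estimate pi/4 * sqrt(N/k) = 2.2214; the exact maximiser is used here.)
Optimal iterations = 2

2


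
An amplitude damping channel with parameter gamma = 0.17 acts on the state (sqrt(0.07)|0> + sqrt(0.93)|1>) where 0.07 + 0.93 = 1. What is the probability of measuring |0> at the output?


For amplitude damping with parameter gamma on state sqrt(a)|0> + sqrt(b)|1>:
alpha^2 = 0.07, beta^2 = 0.93
P(|0>) = alpha^2 + gamma * beta^2
= 0.07 + 0.17 * 0.93
= 0.07 + 0.1581
= 0.2281

0.2281


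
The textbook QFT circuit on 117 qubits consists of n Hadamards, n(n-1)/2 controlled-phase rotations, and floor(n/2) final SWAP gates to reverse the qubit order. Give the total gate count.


Hadamard gates: 117
Controlled rotations: n*(n-1)/2 = 117*116/2 = 6786
SWAP gates: floor(n/2) = floor(117/2) = 58
Total = 117 + 6786 + 58
= 6961

6961


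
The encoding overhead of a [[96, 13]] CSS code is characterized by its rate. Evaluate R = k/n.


Code rate R = k/n
= 13/96
= 0.1354

0.1354


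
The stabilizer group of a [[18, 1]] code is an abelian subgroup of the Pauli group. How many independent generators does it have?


For an [[n,k]] stabilizer code:
Number of stabilizer generators = n - k
= 18 - 1
= 17

17


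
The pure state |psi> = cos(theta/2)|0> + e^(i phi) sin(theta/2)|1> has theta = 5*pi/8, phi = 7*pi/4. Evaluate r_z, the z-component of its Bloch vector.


theta = 1.9635, phi = 5.4978
r_z = cos(theta) = -0.3827

-0.3827


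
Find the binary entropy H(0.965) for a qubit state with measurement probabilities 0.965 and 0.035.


S = -p*log2(p) - (1-p)*log2(1-p)
p = 0.9650, 1-p = 0.0350
= -0.9650 * log2(0.9650) - 0.0350 * log2(0.0350)
= -(-0.0496) - (-0.1693)
= 0.2189

0.2189


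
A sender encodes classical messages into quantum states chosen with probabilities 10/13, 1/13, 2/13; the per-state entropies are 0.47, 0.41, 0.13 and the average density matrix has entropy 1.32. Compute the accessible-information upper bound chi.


chi = S(rho) - sum_i p_i * S(rho_i)
Weighted entropy = 10/13 * 0.47 + 1/13 * 0.41 + 2/13 * 0.13
= 0.4131
chi = 1.32 - 0.4131
= 0.9069

0.9069


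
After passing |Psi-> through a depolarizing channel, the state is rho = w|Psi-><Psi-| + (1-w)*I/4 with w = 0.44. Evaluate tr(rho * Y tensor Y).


|Psi-> = (|01> - |10>)/sqrt(2)
For the pure Bell state, <Y_A Y_B> = -1 (Bell-state Pauli correlator).
The maximally-mixed part I/4 has tr(I/4 * P tensor P) = 0 for any traceless Pauli P.
So <Y_A Y_B>_rho = w * (-1) + (1 - w) * 0
= 0.44 * (-1)
= -0.4400

-0.4400


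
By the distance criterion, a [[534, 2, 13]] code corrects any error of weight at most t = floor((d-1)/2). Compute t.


Code parameters: [[534, 2, 13]], distance d = 13.
Number of correctable errors = floor((d-1)/2)
= floor((13 - 1)/2)
= floor(12/2)
= 6

6


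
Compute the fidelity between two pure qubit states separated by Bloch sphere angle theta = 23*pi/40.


For states separated by angle theta on Bloch sphere:
F = cos^2(theta/2)
theta = 23*pi/40 = 1.8064
theta/2 = 0.9032
cos(theta/2) = 0.6191
F = 0.3833

0.3833


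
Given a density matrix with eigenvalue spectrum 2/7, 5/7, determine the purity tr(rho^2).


tr(rho^2) = sum of eigenvalues squared
= (2/7)^2 + (5/7)^2
= (4 + 25) / 49
= 29/49
= 0.5918

0.5918


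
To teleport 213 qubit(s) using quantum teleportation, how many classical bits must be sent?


Quantum teleportation requires 2 classical bits per qubit teleported.
213 qubit(s) -> 2 * 213 = 426 classical bits

426


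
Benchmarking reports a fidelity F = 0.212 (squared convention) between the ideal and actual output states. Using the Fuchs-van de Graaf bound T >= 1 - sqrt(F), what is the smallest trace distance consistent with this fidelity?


Fuchs-van de Graaf (squared-fidelity convention): 1 - sqrt(F) <= T <= sqrt(1 - F).
Lower bound: T >= 1 - sqrt(F)
sqrt(F) = sqrt(0.212) = 0.4604
T >= 1 - 0.4604
T >= 0.5396

0.5396


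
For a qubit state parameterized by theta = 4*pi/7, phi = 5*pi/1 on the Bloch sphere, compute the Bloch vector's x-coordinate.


theta = 1.7952, phi = 15.7080
r_x = sin(theta)*cos(phi) = 0.9749 * -1.0000
r_x = -0.9749

-0.9749


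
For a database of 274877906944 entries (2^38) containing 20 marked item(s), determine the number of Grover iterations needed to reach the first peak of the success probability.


After j Grover iterations the success probability is P(j) = sin^2((2j+1)*theta), where sin(theta) = sqrt(k/N).
N = 2^38 = 274877906944, k = 20
sin(theta) = sqrt(k/N) = 8.5299224e-06
theta = arcsin(sqrt(k/N)) = 8.5299224e-06 rad
P(j) reaches its first maximum when (2j+1)*theta is as close as possible to pi/2, i.e. j = round(pi/(4*theta) - 1/2).
pi/(4*theta) - 1/2 = 92075.1516
(For comparison, the common estimate pi/4 * sqrt(N/k) = 92075.6516; the exact maximiser is used here.)
Optimal iterations = 92075

92075


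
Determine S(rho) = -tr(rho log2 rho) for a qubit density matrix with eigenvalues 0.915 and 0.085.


S = -p*log2(p) - (1-p)*log2(1-p)
p = 0.9150, 1-p = 0.0850
= -0.9150 * log2(0.9150) - 0.0850 * log2(0.0850)
= -(-0.1173) - (-0.3023)
= 0.4196

0.4196


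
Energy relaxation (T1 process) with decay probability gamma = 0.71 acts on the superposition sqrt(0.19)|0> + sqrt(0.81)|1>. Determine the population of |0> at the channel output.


For amplitude damping with parameter gamma on state sqrt(a)|0> + sqrt(b)|1>:
alpha^2 = 0.19, beta^2 = 0.81
P(|0>) = alpha^2 + gamma * beta^2
= 0.19 + 0.71 * 0.81
= 0.19 + 0.5751
= 0.7651

0.7651


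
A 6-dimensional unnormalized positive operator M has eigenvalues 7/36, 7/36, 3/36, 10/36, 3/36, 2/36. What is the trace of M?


tr(M) = sum of eigenvalues
= 7/36 + 7/36 + 3/36 + 10/36 + 3/36 + 2/36
= 32/36
= 0.8889

0.8889


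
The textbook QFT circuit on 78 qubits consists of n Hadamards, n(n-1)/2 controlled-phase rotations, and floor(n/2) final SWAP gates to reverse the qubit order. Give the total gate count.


Hadamard gates: 78
Controlled rotations: n*(n-1)/2 = 78*77/2 = 3003
SWAP gates: floor(n/2) = floor(78/2) = 39
Total = 78 + 3003 + 39
= 3120

3120


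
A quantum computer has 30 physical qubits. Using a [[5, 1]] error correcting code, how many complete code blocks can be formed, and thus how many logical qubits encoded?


Each code block uses 5 physical qubits for 1 logical qubit(s).
Number of complete blocks = floor(30 / 5) = 6
Logical qubits = 6 * 1
= 6

6


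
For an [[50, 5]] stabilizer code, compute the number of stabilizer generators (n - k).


For an [[n,k]] stabilizer code:
Number of stabilizer generators = n - k
= 50 - 5
= 45

45


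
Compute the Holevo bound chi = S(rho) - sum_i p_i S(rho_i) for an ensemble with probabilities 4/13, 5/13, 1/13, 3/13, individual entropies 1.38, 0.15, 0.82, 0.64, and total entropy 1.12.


chi = S(rho) - sum_i p_i * S(rho_i)
Weighted entropy = 4/13 * 1.38 + 5/13 * 0.15 + 1/13 * 0.82 + 3/13 * 0.64
= 0.6931
chi = 1.12 - 0.6931
= 0.4269

0.4269


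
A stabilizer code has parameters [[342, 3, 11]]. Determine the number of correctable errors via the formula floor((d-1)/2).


Code parameters: [[342, 3, 11]], distance d = 11.
Number of correctable errors = floor((d-1)/2)
= floor((11 - 1)/2)
= floor(10/2)
= 5

5


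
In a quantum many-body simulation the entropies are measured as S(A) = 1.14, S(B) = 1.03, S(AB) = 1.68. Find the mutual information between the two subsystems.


I(A:B) = S(A) + S(B) - S(AB)
= 1.14 + 1.03 - 1.68
= 0.4900

0.4900


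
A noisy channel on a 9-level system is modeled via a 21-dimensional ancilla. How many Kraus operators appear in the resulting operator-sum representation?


Tracing out the environment in an orthonormal basis {|i>_E} gives Kraus operators K_i = <i|_E U |0>_E.
Number of Kraus operators = dim(H_env) = d_env
= 21

21


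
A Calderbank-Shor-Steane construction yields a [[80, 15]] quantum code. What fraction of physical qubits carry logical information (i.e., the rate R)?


Code rate R = k/n
= 15/80
= 0.1875

0.1875


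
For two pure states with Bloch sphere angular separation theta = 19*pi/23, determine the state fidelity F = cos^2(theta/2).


For states separated by angle theta on Bloch sphere:
F = cos^2(theta/2)
theta = 19*pi/23 = 2.5952
theta/2 = 1.2976
cos(theta/2) = 0.2698
F = 0.0728

0.0728


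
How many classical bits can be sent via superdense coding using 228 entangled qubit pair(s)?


Superdense coding allows 2 classical bits per shared entangled pair.
228 pair(s) -> 2 * 228 = 456 classical bits

456


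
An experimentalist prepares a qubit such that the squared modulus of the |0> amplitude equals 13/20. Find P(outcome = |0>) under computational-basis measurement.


|alpha|^2 = 13/20 = 0.6500
|beta|^2 = 1 - 13/20 = 7/20 = 0.3500
P(|0>) = |alpha|^2 = 0.6500

0.6500


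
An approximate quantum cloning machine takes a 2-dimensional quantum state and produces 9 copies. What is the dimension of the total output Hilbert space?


Output space = H^(tensor 9) where dim(H) = 2
dim = 2^9
= 4 (after 2 factors)
= 8 (after 3 factors)
= 16 (after 4 factors)
= 32 (after 5 factors)
= 64 (after 6 factors)
= 128 (after 7 factors)
= 256 (after 8 factors)
= 512 (after 9 factors)
= 512

512


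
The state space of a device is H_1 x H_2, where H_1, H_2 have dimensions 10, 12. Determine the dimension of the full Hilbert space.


dim(H_1 x H_2) = 10 * 12
= 120

120


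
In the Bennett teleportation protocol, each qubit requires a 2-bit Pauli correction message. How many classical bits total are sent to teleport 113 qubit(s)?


Quantum teleportation requires 2 classical bits per qubit teleported.
113 qubit(s) -> 2 * 113 = 226 classical bits

226


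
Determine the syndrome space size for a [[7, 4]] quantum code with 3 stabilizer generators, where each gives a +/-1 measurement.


Each stabilizer generator gives a binary (+1 or -1) measurement outcome.
With 3 independent generators:
Total syndromes = 2^3
= 8

8


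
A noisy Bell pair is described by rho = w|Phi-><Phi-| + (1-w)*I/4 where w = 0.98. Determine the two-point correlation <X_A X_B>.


|Phi-> = (|00> - |11>)/sqrt(2)
For the pure Bell state, <X_A X_B> = -1 (Bell-state Pauli correlator).
The maximally-mixed part I/4 has tr(I/4 * P tensor P) = 0 for any traceless Pauli P.
So <X_A X_B>_rho = w * (-1) + (1 - w) * 0
= 0.98 * (-1)
= -0.9800

-0.9800


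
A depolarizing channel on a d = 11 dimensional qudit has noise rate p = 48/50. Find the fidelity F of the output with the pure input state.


F = (1-p) + p/d
= (1 - 0.9600) + 0.9600/11
= 0.0400 + 0.0873
= 0.1273

0.1273


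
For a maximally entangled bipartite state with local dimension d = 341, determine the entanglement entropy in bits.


For a maximally entangled state in d x d:
S = log2(d) = log2(341)
= 8.4136

8.4136


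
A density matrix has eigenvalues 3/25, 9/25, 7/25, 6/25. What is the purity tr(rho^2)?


tr(rho^2) = sum of eigenvalues squared
= (3/25)^2 + (9/25)^2 + (7/25)^2 + (6/25)^2
= (9 + 81 + 49 + 36) / 625
= 175/625
= 0.2800

0.2800


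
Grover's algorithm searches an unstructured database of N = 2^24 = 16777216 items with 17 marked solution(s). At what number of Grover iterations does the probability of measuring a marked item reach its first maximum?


After j Grover iterations the success probability is P(j) = sin^2((2j+1)*theta), where sin(theta) = sqrt(k/N).
N = 2^24 = 16777216, k = 17
sin(theta) = sqrt(k/N) = 0.001006617584
theta = arcsin(sqrt(k/N)) = 0.001006617754 rad
P(j) reaches its first maximum when (2j+1)*theta is as close as possible to pi/2, i.e. j = round(pi/(4*theta) - 1/2).
pi/(4*theta) - 1/2 = 779.7348
(For comparison, the common estimate pi/4 * sqrt(N/k) = 780.2349; the exact maximiser is used here.)
Optimal iterations = 780

780


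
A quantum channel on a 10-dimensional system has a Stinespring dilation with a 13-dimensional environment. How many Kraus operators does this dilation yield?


Tracing out the environment in an orthonormal basis {|i>_E} gives Kraus operators K_i = <i|_E U |0>_E.
Number of Kraus operators = dim(H_env) = d_env
= 13

13


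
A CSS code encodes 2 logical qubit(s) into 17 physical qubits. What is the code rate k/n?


Code rate R = k/n
= 2/17
= 0.1176

0.1176


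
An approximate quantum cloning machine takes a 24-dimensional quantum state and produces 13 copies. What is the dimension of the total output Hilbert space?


Output space = H^(tensor 13) where dim(H) = 24
dim = 24^13
= 576 (after 2 factors)
= 13824 (after 3 factors)
= 331776 (after 4 factors)
= 7962624 (after 5 factors)
= 191102976 (after 6 factors)
= 4586471424 (after 7 factors)
= 110075314176 (after 8 factors)
= 2641807540224 (after 9 factors)
= 63403380965376 (after 10 factors)
= 1521681143169024 (after 11 factors)
= 36520347436056576 (after 12 factors)
= 876488338465357824 (after 13 factors)
= 876488338465357824

876488338465357824


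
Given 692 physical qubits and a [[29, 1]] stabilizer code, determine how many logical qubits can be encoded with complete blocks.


Each code block uses 29 physical qubits for 1 logical qubit(s).
Number of complete blocks = floor(692 / 29) = 23
Logical qubits = 23 * 1
= 23

23


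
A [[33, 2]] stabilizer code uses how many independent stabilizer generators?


For an [[n,k]] stabilizer code:
Number of stabilizer generators = n - k
= 33 - 2
= 31

31


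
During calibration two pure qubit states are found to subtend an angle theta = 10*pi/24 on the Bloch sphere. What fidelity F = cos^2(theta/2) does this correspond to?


For states separated by angle theta on Bloch sphere:
F = cos^2(theta/2)
theta = 10*pi/24 = 1.3090
theta/2 = 0.6545
cos(theta/2) = 0.7934
F = 0.6294

0.6294


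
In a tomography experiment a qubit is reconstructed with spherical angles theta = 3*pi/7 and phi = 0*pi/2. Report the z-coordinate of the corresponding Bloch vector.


theta = 1.3464, phi = 0.0000
r_z = cos(theta) = 0.2225

0.2225


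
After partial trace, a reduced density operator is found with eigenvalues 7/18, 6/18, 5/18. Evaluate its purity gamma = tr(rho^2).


tr(rho^2) = sum of eigenvalues squared
= (7/18)^2 + (6/18)^2 + (5/18)^2
= (49 + 36 + 25) / 324
= 110/324
= 0.3395

0.3395


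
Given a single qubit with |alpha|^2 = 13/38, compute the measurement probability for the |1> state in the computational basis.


|alpha|^2 = 13/38 = 0.3421
|beta|^2 = 1 - 13/38 = 25/38 = 0.6579
P(|1>) = |beta|^2 = 0.6579

0.6579


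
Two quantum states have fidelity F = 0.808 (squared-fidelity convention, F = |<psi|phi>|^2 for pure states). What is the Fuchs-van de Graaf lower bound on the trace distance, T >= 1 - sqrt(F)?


Fuchs-van de Graaf (squared-fidelity convention): 1 - sqrt(F) <= T <= sqrt(1 - F).
Lower bound: T >= 1 - sqrt(F)
sqrt(F) = sqrt(0.808) = 0.8989
T >= 1 - 0.8989
T >= 0.1011

0.1011


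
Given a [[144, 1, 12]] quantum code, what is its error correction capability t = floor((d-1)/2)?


Code parameters: [[144, 1, 12]], distance d = 12.
Number of correctable errors = floor((d-1)/2)
= floor((12 - 1)/2)
= floor(11/2)
= 5

5


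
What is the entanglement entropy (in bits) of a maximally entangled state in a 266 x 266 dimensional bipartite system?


For a maximally entangled state in d x d:
S = log2(d) = log2(266)
= 8.0553

8.0553


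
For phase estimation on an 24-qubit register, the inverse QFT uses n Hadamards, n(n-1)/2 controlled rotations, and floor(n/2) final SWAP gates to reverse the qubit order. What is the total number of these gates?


Hadamard gates: 24
Controlled rotations: n*(n-1)/2 = 24*23/2 = 276
SWAP gates: floor(n/2) = floor(24/2) = 12
Total = 24 + 276 + 12
= 312

312


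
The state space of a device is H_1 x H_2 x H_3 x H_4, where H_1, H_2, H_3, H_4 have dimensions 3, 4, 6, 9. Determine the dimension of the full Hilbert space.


dim(H_1 x H_2 x H_3 x H_4) = 3 * 4 * 6 * 9
= 12 * 6 * 9
= 72 * 9
= 648

648


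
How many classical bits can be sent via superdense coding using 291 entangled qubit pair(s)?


Superdense coding allows 2 classical bits per shared entangled pair.
291 pair(s) -> 2 * 291 = 582 classical bits

582


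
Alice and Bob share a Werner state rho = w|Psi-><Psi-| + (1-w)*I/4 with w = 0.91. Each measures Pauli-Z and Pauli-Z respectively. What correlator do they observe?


|Psi-> = (|01> - |10>)/sqrt(2)
For the pure Bell state, <Z_A Z_B> = -1 (Bell-state Pauli correlator).
The maximally-mixed part I/4 has tr(I/4 * P tensor P) = 0 for any traceless Pauli P.
So <Z_A Z_B>_rho = w * (-1) + (1 - w) * 0
= 0.91 * (-1)
= -0.9100

-0.9100


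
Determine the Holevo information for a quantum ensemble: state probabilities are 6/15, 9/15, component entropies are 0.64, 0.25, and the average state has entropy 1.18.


chi = S(rho) - sum_i p_i * S(rho_i)
Weighted entropy = 6/15 * 0.64 + 9/15 * 0.25
= 0.4060
chi = 1.18 - 0.4060
= 0.7740

0.7740


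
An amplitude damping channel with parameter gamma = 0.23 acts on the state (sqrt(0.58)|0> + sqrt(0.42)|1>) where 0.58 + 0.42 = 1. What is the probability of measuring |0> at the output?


For amplitude damping with parameter gamma on state sqrt(a)|0> + sqrt(b)|1>:
alpha^2 = 0.58, beta^2 = 0.42
P(|0>) = alpha^2 + gamma * beta^2
= 0.58 + 0.23 * 0.42
= 0.58 + 0.0966
= 0.6766

0.6766


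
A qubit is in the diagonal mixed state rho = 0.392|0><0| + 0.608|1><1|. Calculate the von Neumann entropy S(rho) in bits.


S = -p*log2(p) - (1-p)*log2(1-p)
p = 0.3920, 1-p = 0.6080
= -0.3920 * log2(0.3920) - 0.6080 * log2(0.6080)
= -(-0.5296) - (-0.4365)
= 0.9661

0.9661


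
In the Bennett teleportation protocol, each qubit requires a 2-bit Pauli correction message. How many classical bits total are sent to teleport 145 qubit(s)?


Quantum teleportation requires 2 classical bits per qubit teleported.
145 qubit(s) -> 2 * 145 = 290 classical bits

290


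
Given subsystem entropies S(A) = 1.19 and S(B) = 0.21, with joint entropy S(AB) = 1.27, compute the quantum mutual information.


I(A:B) = S(A) + S(B) - S(AB)
= 1.19 + 0.21 - 1.27
= 0.1300

0.1300


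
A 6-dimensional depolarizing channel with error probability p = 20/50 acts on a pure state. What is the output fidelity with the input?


F = (1-p) + p/d
= (1 - 0.4000) + 0.4000/6
= 0.6000 + 0.0667
= 0.6667

0.6667


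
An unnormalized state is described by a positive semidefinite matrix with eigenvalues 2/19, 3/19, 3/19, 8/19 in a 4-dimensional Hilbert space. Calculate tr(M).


tr(M) = sum of eigenvalues
= 2/19 + 3/19 + 3/19 + 8/19
= 16/19
= 0.8421

0.8421


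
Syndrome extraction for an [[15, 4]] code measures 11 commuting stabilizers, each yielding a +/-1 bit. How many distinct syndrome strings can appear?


Each stabilizer generator gives a binary (+1 or -1) measurement outcome.
With 11 independent generators:
Total syndromes = 2^11
= 2048

2048


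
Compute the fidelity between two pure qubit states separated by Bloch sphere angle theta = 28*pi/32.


For states separated by angle theta on Bloch sphere:
F = cos^2(theta/2)
theta = 28*pi/32 = 2.7489
theta/2 = 1.3744
cos(theta/2) = 0.1951
F = 0.0381

0.0381


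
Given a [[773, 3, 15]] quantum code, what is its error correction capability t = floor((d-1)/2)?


Code parameters: [[773, 3, 15]], distance d = 15.
Number of correctable errors = floor((d-1)/2)
= floor((15 - 1)/2)
= floor(14/2)
= 7

7


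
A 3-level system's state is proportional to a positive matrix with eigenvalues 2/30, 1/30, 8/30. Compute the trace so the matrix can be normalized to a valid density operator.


tr(M) = sum of eigenvalues
= 2/30 + 1/30 + 8/30
= 11/30
= 0.3667

0.3667


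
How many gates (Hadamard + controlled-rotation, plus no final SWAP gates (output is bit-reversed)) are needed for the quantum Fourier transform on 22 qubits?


Hadamard gates: 22
Controlled rotations: n*(n-1)/2 = 22*21/2 = 231
SWAP gates: 0 (omitted)
Total = 22 + 231
= 253

253


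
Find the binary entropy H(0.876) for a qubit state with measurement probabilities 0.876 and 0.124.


S = -p*log2(p) - (1-p)*log2(1-p)
p = 0.8760, 1-p = 0.1240
= -0.8760 * log2(0.8760) - 0.1240 * log2(0.1240)
= -(-0.1673) - (-0.3734)
= 0.5408

0.5408


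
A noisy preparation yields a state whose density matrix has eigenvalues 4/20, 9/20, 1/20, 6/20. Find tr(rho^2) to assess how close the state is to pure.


tr(rho^2) = sum of eigenvalues squared
= (4/20)^2 + (9/20)^2 + (1/20)^2 + (6/20)^2
= (16 + 81 + 1 + 36) / 400
= 134/400
= 0.3350

0.3350


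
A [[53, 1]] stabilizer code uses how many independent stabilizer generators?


For an [[n,k]] stabilizer code:
Number of stabilizer generators = n - k
= 53 - 1
= 52

52


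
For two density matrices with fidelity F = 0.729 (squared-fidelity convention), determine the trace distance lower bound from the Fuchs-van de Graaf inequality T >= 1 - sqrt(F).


Fuchs-van de Graaf (squared-fidelity convention): 1 - sqrt(F) <= T <= sqrt(1 - F).
Lower bound: T >= 1 - sqrt(F)
sqrt(F) = sqrt(0.729) = 0.8538
T >= 1 - 0.8538
T >= 0.1462

0.1462


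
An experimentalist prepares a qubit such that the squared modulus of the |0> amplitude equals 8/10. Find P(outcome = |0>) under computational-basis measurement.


|alpha|^2 = 8/10 = 0.8000
|beta|^2 = 1 - 8/10 = 2/10 = 0.2000
P(|0>) = |alpha|^2 = 0.8000

0.8000


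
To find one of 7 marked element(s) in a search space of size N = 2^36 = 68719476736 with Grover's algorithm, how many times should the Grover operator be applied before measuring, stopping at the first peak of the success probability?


After j Grover iterations the success probability is P(j) = sin^2((2j+1)*theta), where sin(theta) = sqrt(k/N).
N = 2^36 = 68719476736, k = 7
sin(theta) = sqrt(k/N) = 1.009274029e-05
theta = arcsin(sqrt(k/N)) = 1.009274029e-05 rad
P(j) reaches its first maximum when (2j+1)*theta is as close as possible to pi/2, i.e. j = round(pi/(4*theta) - 1/2).
pi/(4*theta) - 1/2 = 77817.6287
(For comparison, the common estimate pi/4 * sqrt(N/k) = 77818.1287; the exact maximiser is used here.)
Optimal iterations = 77818

77818


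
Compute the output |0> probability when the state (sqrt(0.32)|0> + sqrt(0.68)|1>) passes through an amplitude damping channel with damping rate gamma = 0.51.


For amplitude damping with parameter gamma on state sqrt(a)|0> + sqrt(b)|1>:
alpha^2 = 0.32, beta^2 = 0.68
P(|0>) = alpha^2 + gamma * beta^2
= 0.32 + 0.51 * 0.68
= 0.32 + 0.3468
= 0.6668

0.6668


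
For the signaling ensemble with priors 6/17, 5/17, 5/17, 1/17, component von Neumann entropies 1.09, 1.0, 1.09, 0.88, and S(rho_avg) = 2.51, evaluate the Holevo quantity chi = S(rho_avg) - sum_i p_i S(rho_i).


chi = S(rho) - sum_i p_i * S(rho_i)
Weighted entropy = 6/17 * 1.09 + 5/17 * 1.0 + 5/17 * 1.09 + 1/17 * 0.88
= 1.0512
chi = 2.51 - 1.0512
= 1.4588

1.4588


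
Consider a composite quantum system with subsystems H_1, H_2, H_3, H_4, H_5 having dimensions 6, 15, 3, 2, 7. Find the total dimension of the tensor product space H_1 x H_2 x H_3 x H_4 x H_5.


dim(H_1 x H_2 x H_3 x H_4 x H_5) = 6 * 15 * 3 * 2 * 7
= 90 * 3 * 2 * 7
= 270 * 2 * 7
= 540 * 7
= 3780

3780


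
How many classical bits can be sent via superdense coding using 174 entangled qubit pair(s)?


Superdense coding allows 2 classical bits per shared entangled pair.
174 pair(s) -> 2 * 174 = 348 classical bits

348


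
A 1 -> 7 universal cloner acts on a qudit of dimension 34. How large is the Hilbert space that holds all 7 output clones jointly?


Output space = H^(tensor 7) where dim(H) = 34
dim = 34^7
= 1156 (after 2 factors)
= 39304 (after 3 factors)
= 1336336 (after 4 factors)
= 45435424 (after 5 factors)
= 1544804416 (after 6 factors)
= 52523350144 (after 7 factors)
= 52523350144

52523350144


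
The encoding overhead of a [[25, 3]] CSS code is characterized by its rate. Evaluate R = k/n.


Code rate R = k/n
= 3/25
= 0.1200

0.1200


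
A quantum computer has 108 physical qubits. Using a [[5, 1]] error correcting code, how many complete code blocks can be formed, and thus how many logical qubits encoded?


Each code block uses 5 physical qubits for 1 logical qubit(s).
Number of complete blocks = floor(108 / 5) = 21
Logical qubits = 21 * 1
= 21

21


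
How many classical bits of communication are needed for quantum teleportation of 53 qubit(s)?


Quantum teleportation requires 2 classical bits per qubit teleported.
53 qubit(s) -> 2 * 53 = 106 classical bits

106


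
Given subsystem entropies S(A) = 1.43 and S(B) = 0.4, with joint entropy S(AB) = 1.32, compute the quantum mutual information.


I(A:B) = S(A) + S(B) - S(AB)
= 1.43 + 0.4 - 1.32
= 0.5100

0.5100


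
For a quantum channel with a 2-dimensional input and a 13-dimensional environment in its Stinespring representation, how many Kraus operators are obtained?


Tracing out the environment in an orthonormal basis {|i>_E} gives Kraus operators K_i = <i|_E U |0>_E.
Number of Kraus operators = dim(H_env) = d_env
= 13

13


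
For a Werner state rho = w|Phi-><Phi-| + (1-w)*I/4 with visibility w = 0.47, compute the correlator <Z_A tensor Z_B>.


|Phi-> = (|00> - |11>)/sqrt(2)
For the pure Bell state, <Z_A Z_B> = +1 (Bell-state Pauli correlator).
The maximally-mixed part I/4 has tr(I/4 * P tensor P) = 0 for any traceless Pauli P.
So <Z_A Z_B>_rho = w * (+1) + (1 - w) * 0
= 0.47 * (+1)
= 0.4700

0.4700


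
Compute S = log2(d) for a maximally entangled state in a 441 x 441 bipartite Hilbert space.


For a maximally entangled state in d x d:
S = log2(d) = log2(441)
= 8.7846

8.7846


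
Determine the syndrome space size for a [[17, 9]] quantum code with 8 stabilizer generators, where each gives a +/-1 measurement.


Each stabilizer generator gives a binary (+1 or -1) measurement outcome.
With 8 independent generators:
Total syndromes = 2^8
= 256

256


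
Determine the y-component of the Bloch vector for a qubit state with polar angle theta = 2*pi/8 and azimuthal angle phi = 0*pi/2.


theta = 0.7854, phi = 0.0000
r_y = sin(theta)*sin(phi) = 0.7071 * 0.0000
r_y = 0.0000

0.0000


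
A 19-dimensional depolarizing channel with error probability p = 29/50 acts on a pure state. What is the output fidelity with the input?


F = (1-p) + p/d
= (1 - 0.5800) + 0.5800/19
= 0.4200 + 0.0305
= 0.4505

0.4505


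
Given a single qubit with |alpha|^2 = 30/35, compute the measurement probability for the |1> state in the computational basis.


|alpha|^2 = 30/35 = 0.8571
|beta|^2 = 1 - 30/35 = 5/35 = 0.1429
P(|1>) = |beta|^2 = 0.1429

0.1429


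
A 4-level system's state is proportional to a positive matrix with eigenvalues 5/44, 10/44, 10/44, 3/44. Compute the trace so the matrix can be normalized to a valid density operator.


tr(M) = sum of eigenvalues
= 5/44 + 10/44 + 10/44 + 3/44
= 28/44
= 0.6364

0.6364


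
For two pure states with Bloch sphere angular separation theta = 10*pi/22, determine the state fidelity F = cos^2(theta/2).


For states separated by angle theta on Bloch sphere:
F = cos^2(theta/2)
theta = 10*pi/22 = 1.4280
theta/2 = 0.7140
cos(theta/2) = 0.7557
F = 0.5712

0.5712


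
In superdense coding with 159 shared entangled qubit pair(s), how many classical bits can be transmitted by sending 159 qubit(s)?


Superdense coding allows 2 classical bits per shared entangled pair.
159 pair(s) -> 2 * 159 = 318 classical bits

318


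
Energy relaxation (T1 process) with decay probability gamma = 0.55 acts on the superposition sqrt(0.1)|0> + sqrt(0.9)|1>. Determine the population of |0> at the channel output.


For amplitude damping with parameter gamma on state sqrt(a)|0> + sqrt(b)|1>:
alpha^2 = 0.1, beta^2 = 0.9
P(|0>) = alpha^2 + gamma * beta^2
= 0.1 + 0.55 * 0.9
= 0.1 + 0.4950
= 0.5950

0.5950


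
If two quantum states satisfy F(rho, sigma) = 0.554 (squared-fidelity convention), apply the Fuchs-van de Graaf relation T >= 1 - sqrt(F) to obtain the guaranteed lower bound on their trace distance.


Fuchs-van de Graaf (squared-fidelity convention): 1 - sqrt(F) <= T <= sqrt(1 - F).
Lower bound: T >= 1 - sqrt(F)
sqrt(F) = sqrt(0.554) = 0.7443
T >= 1 - 0.7443
T >= 0.2557

0.2557


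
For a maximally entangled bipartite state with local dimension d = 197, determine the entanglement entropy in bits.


For a maximally entangled state in d x d:
S = log2(d) = log2(197)
= 7.6221

7.6221


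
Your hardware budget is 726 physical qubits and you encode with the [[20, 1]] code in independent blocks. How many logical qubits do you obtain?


Each code block uses 20 physical qubits for 1 logical qubit(s).
Number of complete blocks = floor(726 / 20) = 36
Logical qubits = 36 * 1
= 36

36


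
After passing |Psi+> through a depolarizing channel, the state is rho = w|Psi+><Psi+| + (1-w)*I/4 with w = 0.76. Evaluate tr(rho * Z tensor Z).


|Psi+> = (|01> + |10>)/sqrt(2)
For the pure Bell state, <Z_A Z_B> = -1 (Bell-state Pauli correlator).
The maximally-mixed part I/4 has tr(I/4 * P tensor P) = 0 for any traceless Pauli P.
So <Z_A Z_B>_rho = w * (-1) + (1 - w) * 0
= 0.76 * (-1)
= -0.7600

-0.7600


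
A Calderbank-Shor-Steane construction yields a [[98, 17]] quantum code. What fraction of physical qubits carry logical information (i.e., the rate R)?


Code rate R = k/n
= 17/98
= 0.1735

0.1735


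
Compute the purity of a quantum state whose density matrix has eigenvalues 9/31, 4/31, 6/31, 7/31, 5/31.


tr(rho^2) = sum of eigenvalues squared
= (9/31)^2 + (4/31)^2 + (6/31)^2 + (7/31)^2 + (5/31)^2
= (81 + 16 + 36 + 49 + 25) / 961
= 207/961
= 0.2154

0.2154


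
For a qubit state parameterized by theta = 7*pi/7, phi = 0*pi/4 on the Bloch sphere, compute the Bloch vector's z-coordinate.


theta = 3.1416, phi = 0.0000
r_z = cos(theta) = -1.0000

-1.0000


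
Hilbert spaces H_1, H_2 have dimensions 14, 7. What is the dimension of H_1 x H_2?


dim(H_1 x H_2) = 14 * 7
= 98

98


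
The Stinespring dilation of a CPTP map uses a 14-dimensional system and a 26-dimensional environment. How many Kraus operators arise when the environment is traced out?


Tracing out the environment in an orthonormal basis {|i>_E} gives Kraus operators K_i = <i|_E U |0>_E.
Number of Kraus operators = dim(H_env) = d_env
= 26

26


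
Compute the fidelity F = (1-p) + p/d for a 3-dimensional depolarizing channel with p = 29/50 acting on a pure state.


F = (1-p) + p/d
= (1 - 0.5800) + 0.5800/3
= 0.4200 + 0.1933
= 0.6133

0.6133


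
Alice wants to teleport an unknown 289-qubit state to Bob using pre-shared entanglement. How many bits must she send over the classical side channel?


Quantum teleportation requires 2 classical bits per qubit teleported.
289 qubit(s) -> 2 * 289 = 578 classical bits

578


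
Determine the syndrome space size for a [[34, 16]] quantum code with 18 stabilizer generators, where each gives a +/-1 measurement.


Each stabilizer generator gives a binary (+1 or -1) measurement outcome.
With 18 independent generators:
Total syndromes = 2^18
= 262144

262144


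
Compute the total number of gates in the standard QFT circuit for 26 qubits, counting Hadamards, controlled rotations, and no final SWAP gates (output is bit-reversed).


Hadamard gates: 26
Controlled rotations: n*(n-1)/2 = 26*25/2 = 325
SWAP gates: 0 (omitted)
Total = 26 + 325
= 351

351


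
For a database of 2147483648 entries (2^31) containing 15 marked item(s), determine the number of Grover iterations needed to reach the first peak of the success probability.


After j Grover iterations the success probability is P(j) = sin^2((2j+1)*theta), where sin(theta) = sqrt(k/N).
N = 2^31 = 2147483648, k = 15
sin(theta) = sqrt(k/N) = 8.35758297e-05
theta = arcsin(sqrt(k/N)) = 8.357582979e-05 rad
P(j) reaches its first maximum when (2j+1)*theta is as close as possible to pi/2, i.e. j = round(pi/(4*theta) - 1/2).
pi/(4*theta) - 1/2 = 9396.9318
(For comparison, the common estimate pi/4 * sqrt(N/k) = 9397.4318; the exact maximiser is used here.)
Optimal iterations = 9397

9397


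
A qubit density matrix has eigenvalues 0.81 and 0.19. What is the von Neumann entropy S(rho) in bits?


S = -p*log2(p) - (1-p)*log2(1-p)
p = 0.8100, 1-p = 0.1900
= -0.8100 * log2(0.8100) - 0.1900 * log2(0.1900)
= -(-0.2462) - (-0.4552)
= 0.7015

0.7015


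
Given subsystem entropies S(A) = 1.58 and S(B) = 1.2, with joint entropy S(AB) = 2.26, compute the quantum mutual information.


I(A:B) = S(A) + S(B) - S(AB)
= 1.58 + 1.2 - 2.26
= 0.5200

0.5200


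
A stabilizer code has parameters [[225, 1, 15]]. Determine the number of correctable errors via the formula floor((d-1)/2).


Code parameters: [[225, 1, 15]], distance d = 15.
Number of correctable errors = floor((d-1)/2)
= floor((15 - 1)/2)
= floor(14/2)
= 7

7


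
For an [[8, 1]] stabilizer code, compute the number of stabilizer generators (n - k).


For an [[n,k]] stabilizer code:
Number of stabilizer generators = n - k
= 8 - 1
= 7

7


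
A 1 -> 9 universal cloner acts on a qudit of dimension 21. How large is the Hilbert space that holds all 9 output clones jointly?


Output space = H^(tensor 9) where dim(H) = 21
dim = 21^9
= 441 (after 2 factors)
= 9261 (after 3 factors)
= 194481 (after 4 factors)
= 4084101 (after 5 factors)
= 85766121 (after 6 factors)
= 1801088541 (after 7 factors)
= 37822859361 (after 8 factors)
= 794280046581 (after 9 factors)
= 794280046581

794280046581


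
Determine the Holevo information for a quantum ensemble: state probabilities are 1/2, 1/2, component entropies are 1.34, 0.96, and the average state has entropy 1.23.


chi = S(rho) - sum_i p_i * S(rho_i)
Weighted entropy = 1/2 * 1.34 + 1/2 * 0.96
= 1.1500
chi = 1.23 - 1.1500
= 0.0800

0.0800


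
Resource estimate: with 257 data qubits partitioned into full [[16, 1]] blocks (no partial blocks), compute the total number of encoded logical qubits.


Each code block uses 16 physical qubits for 1 logical qubit(s).
Number of complete blocks = floor(257 / 16) = 16
Logical qubits = 16 * 1
= 16

16


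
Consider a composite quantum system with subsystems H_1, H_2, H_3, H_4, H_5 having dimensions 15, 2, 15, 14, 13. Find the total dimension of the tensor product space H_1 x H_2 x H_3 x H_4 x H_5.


dim(H_1 x H_2 x H_3 x H_4 x H_5) = 15 * 2 * 15 * 14 * 13
= 30 * 15 * 14 * 13
= 450 * 14 * 13
= 6300 * 13
= 81900

81900


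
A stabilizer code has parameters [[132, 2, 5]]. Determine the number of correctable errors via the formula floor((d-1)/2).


Code parameters: [[132, 2, 5]], distance d = 5.
Number of correctable errors = floor((d-1)/2)
= floor((5 - 1)/2)
= floor(4/2)
= 2

2


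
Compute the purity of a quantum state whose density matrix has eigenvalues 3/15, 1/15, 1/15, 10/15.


tr(rho^2) = sum of eigenvalues squared
= (3/15)^2 + (1/15)^2 + (1/15)^2 + (10/15)^2
= (9 + 1 + 1 + 100) / 225
= 111/225
= 0.4933

0.4933


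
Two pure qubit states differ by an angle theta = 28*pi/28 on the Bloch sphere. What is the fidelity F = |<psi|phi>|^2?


For states separated by angle theta on Bloch sphere:
F = cos^2(theta/2)
theta = 28*pi/28 = 3.1416
theta/2 = 1.5708
cos(theta/2) = 0.0000
F = 0.0000

0.0000


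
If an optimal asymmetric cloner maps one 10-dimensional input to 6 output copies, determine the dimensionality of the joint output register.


Output space = H^(tensor 6) where dim(H) = 10
dim = 10^6
= 100 (after 2 factors)
= 1000 (after 3 factors)
= 10000 (after 4 factors)
= 100000 (after 5 factors)
= 1000000 (after 6 factors)
= 1000000

1000000


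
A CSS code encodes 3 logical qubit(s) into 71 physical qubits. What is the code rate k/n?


Code rate R = k/n
= 3/71
= 0.0423

0.0423


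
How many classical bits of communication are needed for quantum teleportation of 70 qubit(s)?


Quantum teleportation requires 2 classical bits per qubit teleported.
70 qubit(s) -> 2 * 70 = 140 classical bits

140


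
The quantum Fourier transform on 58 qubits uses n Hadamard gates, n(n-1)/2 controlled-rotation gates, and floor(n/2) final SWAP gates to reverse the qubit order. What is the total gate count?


Hadamard gates: 58
Controlled rotations: n*(n-1)/2 = 58*57/2 = 1653
SWAP gates: floor(n/2) = floor(58/2) = 29
Total = 58 + 1653 + 29
= 1740

1740


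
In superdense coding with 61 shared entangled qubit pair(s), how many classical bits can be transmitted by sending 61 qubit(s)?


Superdense coding allows 2 classical bits per shared entangled pair.
61 pair(s) -> 2 * 61 = 122 classical bits

122


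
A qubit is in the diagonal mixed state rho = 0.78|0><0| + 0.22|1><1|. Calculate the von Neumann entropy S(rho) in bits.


S = -p*log2(p) - (1-p)*log2(1-p)
p = 0.7800, 1-p = 0.2200
= -0.7800 * log2(0.7800) - 0.2200 * log2(0.2200)
= -(-0.2796) - (-0.4806)
= 0.7602

0.7602


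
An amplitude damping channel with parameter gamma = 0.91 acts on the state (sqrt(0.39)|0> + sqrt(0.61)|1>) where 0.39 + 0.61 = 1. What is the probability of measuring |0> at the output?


For amplitude damping with parameter gamma on state sqrt(a)|0> + sqrt(b)|1>:
alpha^2 = 0.39, beta^2 = 0.61
P(|0>) = alpha^2 + gamma * beta^2
= 0.39 + 0.91 * 0.61
= 0.39 + 0.5551
= 0.9451

0.9451


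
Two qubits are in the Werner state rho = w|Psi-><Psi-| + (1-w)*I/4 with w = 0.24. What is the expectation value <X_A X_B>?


|Psi-> = (|01> - |10>)/sqrt(2)
For the pure Bell state, <X_A X_B> = -1 (Bell-state Pauli correlator).
The maximally-mixed part I/4 has tr(I/4 * P tensor P) = 0 for any traceless Pauli P.
So <X_A X_B>_rho = w * (-1) + (1 - w) * 0
= 0.24 * (-1)
= -0.2400

-0.2400


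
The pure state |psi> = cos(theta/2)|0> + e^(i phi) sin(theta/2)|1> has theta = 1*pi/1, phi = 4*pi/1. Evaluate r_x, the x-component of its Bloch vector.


theta = 3.1416, phi = 12.5664
r_x = sin(theta)*cos(phi) = 0.0000 * 1.0000
r_x = 0.0000

0.0000


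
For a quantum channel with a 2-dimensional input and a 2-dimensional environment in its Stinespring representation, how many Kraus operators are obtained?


Tracing out the environment in an orthonormal basis {|i>_E} gives Kraus operators K_i = <i|_E U |0>_E.
Number of Kraus operators = dim(H_env) = d_env
= 2

2


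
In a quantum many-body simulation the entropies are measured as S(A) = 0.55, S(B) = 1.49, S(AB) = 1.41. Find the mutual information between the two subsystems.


I(A:B) = S(A) + S(B) - S(AB)
= 0.55 + 1.49 - 1.41
= 0.6300

0.6300


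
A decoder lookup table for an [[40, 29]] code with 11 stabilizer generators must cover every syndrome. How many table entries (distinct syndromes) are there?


Each stabilizer generator gives a binary (+1 or -1) measurement outcome.
With 11 independent generators:
Total syndromes = 2^11
= 2048

2048


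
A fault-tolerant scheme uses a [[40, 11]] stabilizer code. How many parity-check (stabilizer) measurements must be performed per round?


For an [[n,k]] stabilizer code:
Number of stabilizer generators = n - k
= 40 - 11
= 29

29


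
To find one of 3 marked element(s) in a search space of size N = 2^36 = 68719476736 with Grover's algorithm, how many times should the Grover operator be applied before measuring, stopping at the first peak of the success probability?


After j Grover iterations the success probability is P(j) = sin^2((2j+1)*theta), where sin(theta) = sqrt(k/N).
N = 2^36 = 68719476736, k = 3
sin(theta) = sqrt(k/N) = 6.60724948e-06
theta = arcsin(sqrt(k/N)) = 6.60724948e-06 rad
P(j) reaches its first maximum when (2j+1)*theta is as close as possible to pi/2, i.e. j = round(pi/(4*theta) - 1/2).
pi/(4*theta) - 1/2 = 118868.6551
(For comparison, the common estimate pi/4 * sqrt(N/k) = 118869.1551; the exact maximiser is used here.)
Optimal iterations = 118869

118869
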